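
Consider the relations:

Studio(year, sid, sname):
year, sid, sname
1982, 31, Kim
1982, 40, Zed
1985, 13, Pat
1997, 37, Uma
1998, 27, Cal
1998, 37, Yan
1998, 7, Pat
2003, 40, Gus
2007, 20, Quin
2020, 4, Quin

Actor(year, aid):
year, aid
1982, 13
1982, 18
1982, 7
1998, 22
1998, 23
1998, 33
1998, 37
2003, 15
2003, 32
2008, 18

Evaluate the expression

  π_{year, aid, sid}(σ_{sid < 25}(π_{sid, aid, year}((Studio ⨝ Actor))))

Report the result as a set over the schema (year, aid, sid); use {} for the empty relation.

Natural join on year: {(1982, 31, Kim, 13), (1982, 31, Kim, 18), (1982, 31, Kim, 7), (1982, 40, Zed, 13), (1982, 40, Zed, 18), (1982, 40, Zed, 7), (1998, 27, Cal, 22), (1998, 27, Cal, 23), (1998, 27, Cal, 33), (1998, 27, Cal, 37), (1998, 37, Yan, 22), (1998, 37, Yan, 23), (1998, 37, Yan, 33), (1998, 37, Yan, 37), (1998, 7, Pat, 22), (1998, 7, Pat, 23), (1998, 7, Pat, 33), (1998, 7, Pat, 37), (2003, 40, Gus, 15), (2003, 40, Gus, 32)}
Projecting to sid, aid, year: {(27, 22, 1998), (27, 23, 1998), (27, 33, 1998), (27, 37, 1998), (31, 13, 1982), (31, 18, 1982), (31, 7, 1982), (37, 22, 1998), (37, 23, 1998), (37, 33, 1998), (37, 37, 1998), (40, 13, 1982), (40, 15, 2003), (40, 18, 1982), (40, 32, 2003), (40, 7, 1982), (7, 22, 1998), (7, 23, 1998), (7, 33, 1998), (7, 37, 1998)}
Selection sid < 25: {(7, 22, 1998), (7, 23, 1998), (7, 33, 1998), (7, 37, 1998)}
Projecting to year, aid, sid: {(1998, 22, 7), (1998, 23, 7), (1998, 33, 7), (1998, 37, 7)}

{(1998, 22, 7), (1998, 23, 7), (1998, 33, 7), (1998, 37, 7)}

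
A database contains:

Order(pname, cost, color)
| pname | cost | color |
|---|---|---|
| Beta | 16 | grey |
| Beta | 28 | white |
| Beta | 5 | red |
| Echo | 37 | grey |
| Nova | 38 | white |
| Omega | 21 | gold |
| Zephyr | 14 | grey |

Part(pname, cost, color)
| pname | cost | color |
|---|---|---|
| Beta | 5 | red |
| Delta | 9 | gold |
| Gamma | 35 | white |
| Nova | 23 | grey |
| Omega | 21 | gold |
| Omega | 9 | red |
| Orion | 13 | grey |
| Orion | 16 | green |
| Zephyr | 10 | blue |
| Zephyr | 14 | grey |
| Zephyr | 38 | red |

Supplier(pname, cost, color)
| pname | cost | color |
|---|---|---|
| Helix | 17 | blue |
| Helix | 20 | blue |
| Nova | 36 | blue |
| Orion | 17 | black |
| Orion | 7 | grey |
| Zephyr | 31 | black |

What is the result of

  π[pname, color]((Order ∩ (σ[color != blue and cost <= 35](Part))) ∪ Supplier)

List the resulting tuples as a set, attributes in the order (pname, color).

{(Beta, red), (Helix, blue), (Nova, blue), (Omega, gold), (Orion, black), (Orion, grey), (Zephyr, black), (Zephyr, grey)}

Selection color != blue and cost <= 35: {(Beta, 5, red), (Delta, 9, gold), (Gamma, 35, white), (Nova, 23, grey), (Omega, 21, gold), (Omega, 9, red), (Orion, 13, grey), (Orion, 16, green), (Zephyr, 14, grey)}
Set intersection of the two operands is {(Beta, 5, red), (Omega, 21, gold), (Zephyr, 14, grey)}.
Set union of the two operands is {(Beta, 5, red), (Helix, 17, blue), (Helix, 20, blue), (Nova, 36, blue), (Omega, 21, gold), (Orion, 17, black), (Orion, 7, grey), (Zephyr, 14, grey), (Zephyr, 31, black)}.
π[pname, color]: project onto (pname, color) (1 duplicate(s) eliminated) → {(Beta, red), (Helix, blue), (Nova, blue), (Omega, gold), (Orion, black), (Orion, grey), (Zephyr, black), (Zephyr, grey)}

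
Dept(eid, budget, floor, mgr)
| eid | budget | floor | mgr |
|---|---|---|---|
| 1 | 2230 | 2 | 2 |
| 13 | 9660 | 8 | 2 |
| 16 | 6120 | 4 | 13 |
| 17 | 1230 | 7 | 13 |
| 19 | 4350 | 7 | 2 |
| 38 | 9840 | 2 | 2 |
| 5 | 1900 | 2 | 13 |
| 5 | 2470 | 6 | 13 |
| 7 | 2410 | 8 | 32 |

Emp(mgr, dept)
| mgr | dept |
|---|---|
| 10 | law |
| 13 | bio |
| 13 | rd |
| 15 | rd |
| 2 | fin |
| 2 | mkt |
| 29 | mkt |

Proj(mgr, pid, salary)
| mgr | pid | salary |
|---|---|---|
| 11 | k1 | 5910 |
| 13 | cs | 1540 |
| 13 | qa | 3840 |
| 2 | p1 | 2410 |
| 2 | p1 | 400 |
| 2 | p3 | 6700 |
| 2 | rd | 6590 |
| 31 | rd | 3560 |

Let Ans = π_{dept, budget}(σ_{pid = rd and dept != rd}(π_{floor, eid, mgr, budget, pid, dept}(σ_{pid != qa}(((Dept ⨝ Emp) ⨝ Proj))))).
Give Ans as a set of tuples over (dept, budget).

{(fin, 2230), (fin, 4350), (fin, 9660), (fin, 9840), (mkt, 2230), (mkt, 4350), (mkt, 9660), (mkt, 9840)}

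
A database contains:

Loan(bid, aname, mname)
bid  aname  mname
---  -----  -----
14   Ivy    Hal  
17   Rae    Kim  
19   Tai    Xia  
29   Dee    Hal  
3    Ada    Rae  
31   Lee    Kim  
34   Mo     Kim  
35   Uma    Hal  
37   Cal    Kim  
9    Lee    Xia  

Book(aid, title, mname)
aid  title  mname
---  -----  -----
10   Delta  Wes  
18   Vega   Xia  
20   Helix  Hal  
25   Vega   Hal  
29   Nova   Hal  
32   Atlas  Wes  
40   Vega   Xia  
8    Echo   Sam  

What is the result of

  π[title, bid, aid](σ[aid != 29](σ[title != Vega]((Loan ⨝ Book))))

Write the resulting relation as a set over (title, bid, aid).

{(Helix, 14, 20), (Helix, 29, 20), (Helix, 35, 20)}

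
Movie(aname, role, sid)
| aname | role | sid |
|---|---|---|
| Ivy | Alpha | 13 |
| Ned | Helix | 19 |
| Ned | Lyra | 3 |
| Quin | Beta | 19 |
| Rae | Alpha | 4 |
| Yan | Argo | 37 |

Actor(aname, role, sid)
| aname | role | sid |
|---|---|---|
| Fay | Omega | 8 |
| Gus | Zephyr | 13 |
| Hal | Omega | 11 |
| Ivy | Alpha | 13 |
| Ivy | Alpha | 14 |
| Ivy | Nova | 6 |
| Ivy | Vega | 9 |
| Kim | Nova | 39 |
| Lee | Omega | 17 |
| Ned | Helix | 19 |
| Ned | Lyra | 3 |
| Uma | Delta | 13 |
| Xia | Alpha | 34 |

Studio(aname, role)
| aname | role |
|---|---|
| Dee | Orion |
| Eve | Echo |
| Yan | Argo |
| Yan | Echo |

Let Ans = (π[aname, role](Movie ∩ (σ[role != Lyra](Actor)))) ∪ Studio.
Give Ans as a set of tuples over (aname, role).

Selection role != Lyra: {(Fay, Omega, 8), (Gus, Zephyr, 13), (Hal, Omega, 11), (Ivy, Alpha, 13), (Ivy, Alpha, 14), (Ivy, Nova, 6), (Ivy, Vega, 9), (Kim, Nova, 39), (Lee, Omega, 17), (Ned, Helix, 19), (Uma, Delta, 13), (Xia, Alpha, 34)}
Intersection: {(Ivy, Alpha, 13), (Ned, Helix, 19), (Ned, Lyra, 3), (Quin, Beta, 19), (Rae, Alpha, 4), (Yan, Argo, 37)} with {(Fay, Omega, 8), (Gus, Zephyr, 13), (Hal, Omega, 11), (Ivy, Alpha, 13), (Ivy, Alpha, 14), (Ivy, Nova, 6), (Ivy, Vega, 9), (Kim, Nova, 39), (Lee, Omega, 17), (Ned, Helix, 19), (Uma, Delta, 13), (Xia, Alpha, 34)} → {(Ivy, Alpha, 13), (Ned, Helix, 19)}
π[aname, role]: project onto (aname, role) → {(Ivy, Alpha), (Ned, Helix)}
Union: {(Ivy, Alpha), (Ned, Helix)} with {(Dee, Orion), (Eve, Echo), (Yan, Argo), (Yan, Echo)} → {(Dee, Orion), (Eve, Echo), (Ivy, Alpha), (Ned, Helix), (Yan, Argo), (Yan, Echo)}

{(Dee, Orion), (Eve, Echo), (Ivy, Alpha), (Ned, Helix), (Yan, Argo), (Yan, Echo)}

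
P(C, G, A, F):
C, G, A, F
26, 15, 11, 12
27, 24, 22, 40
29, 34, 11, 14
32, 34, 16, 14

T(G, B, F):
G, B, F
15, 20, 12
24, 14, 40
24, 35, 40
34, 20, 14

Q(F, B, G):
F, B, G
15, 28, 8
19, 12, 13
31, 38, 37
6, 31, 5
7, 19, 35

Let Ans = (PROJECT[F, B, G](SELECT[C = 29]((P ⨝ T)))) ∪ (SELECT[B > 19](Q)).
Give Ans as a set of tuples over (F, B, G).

{(14, 20, 34), (15, 28, 8), (31, 38, 37), (6, 31, 5)}

Joining P and T on G, F yields {(26, 15, 11, 12, 20), (27, 24, 22, 40, 14), (27, 24, 22, 40, 35), (29, 34, 11, 14, 20), (32, 34, 16, 14, 20)}.
Selection C = 29: {(29, 34, 11, 14, 20)}
Projecting to F, B, G: {(14, 20, 34)}
Selection B > 19: {(15, 28, 8), (31, 38, 37), (6, 31, 5)}
Set union of the two operands is {(14, 20, 34), (15, 28, 8), (31, 38, 37), (6, 31, 5)}.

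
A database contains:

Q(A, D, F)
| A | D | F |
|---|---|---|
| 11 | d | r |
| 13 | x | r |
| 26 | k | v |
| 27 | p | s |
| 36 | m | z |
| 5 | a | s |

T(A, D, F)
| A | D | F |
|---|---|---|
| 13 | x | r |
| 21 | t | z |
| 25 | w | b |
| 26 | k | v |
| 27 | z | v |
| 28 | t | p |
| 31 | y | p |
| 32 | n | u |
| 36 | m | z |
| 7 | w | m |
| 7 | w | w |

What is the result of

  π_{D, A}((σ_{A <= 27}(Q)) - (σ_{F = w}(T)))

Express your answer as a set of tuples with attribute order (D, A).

Filtering on A <= 27 leaves {(11, d, r), (13, x, r), (26, k, v), (27, p, s), (5, a, s)}.
Filtering on F = w leaves {(7, w, w)}.
Difference: {(11, d, r), (13, x, r), (26, k, v), (27, p, s), (5, a, s)} with {(7, w, w)} → {(11, d, r), (13, x, r), (26, k, v), (27, p, s), (5, a, s)}
Projecting to D, A: {(a, 5), (d, 11), (k, 26), (p, 27), (x, 13)}

{(a, 5), (d, 11), (k, 26), (p, 27), (x, 13)}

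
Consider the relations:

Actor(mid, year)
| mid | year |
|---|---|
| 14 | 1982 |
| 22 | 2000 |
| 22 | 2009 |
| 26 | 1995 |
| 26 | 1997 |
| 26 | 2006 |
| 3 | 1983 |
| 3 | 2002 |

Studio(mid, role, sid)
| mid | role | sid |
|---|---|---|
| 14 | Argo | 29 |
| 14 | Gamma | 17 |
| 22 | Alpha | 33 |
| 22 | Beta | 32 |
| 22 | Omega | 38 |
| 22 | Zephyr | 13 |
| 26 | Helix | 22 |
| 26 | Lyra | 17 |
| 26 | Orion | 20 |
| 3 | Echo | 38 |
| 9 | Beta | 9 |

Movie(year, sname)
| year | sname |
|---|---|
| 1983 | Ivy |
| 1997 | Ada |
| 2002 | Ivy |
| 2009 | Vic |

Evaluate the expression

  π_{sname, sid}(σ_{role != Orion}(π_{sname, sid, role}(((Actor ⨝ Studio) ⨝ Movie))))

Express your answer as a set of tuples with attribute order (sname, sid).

Joining Actor and Studio on mid yields {(14, 1982, Argo, 29), (14, 1982, Gamma, 17), (22, 2000, Alpha, 33), (22, 2000, Beta, 32), (22, 2000, Omega, 38), (22, 2000, Zephyr, 13), (22, 2009, Alpha, 33), (22, 2009, Beta, 32), (22, 2009, Omega, 38), (22, 2009, Zephyr, 13), (26, 1995, Helix, 22), (26, 1995, Lyra, 17), (26, 1995, Orion, 20), (26, 1997, Helix, 22), (26, 1997, Lyra, 17), (26, 1997, Orion, 20), (26, 2006, Helix, 22), (26, 2006, Lyra, 17), (26, 2006, Orion, 20), (3, 1983, Echo, 38), (3, 2002, Echo, 38)}.
Joining (Actor ⨝ Studio) and Movie on year yields {(22, 2009, Alpha, 33, Vic), (22, 2009, Beta, 32, Vic), (22, 2009, Omega, 38, Vic), (22, 2009, Zephyr, 13, Vic), (26, 1997, Helix, 22, Ada), (26, 1997, Lyra, 17, Ada), (26, 1997, Orion, 20, Ada), (3, 1983, Echo, 38, Ivy), (3, 2002, Echo, 38, Ivy)}.
Projecting to sname, sid, role (1 duplicate(s) eliminated): {(Ada, 17, Lyra), (Ada, 20, Orion), (Ada, 22, Helix), (Ivy, 38, Echo), (Vic, 13, Zephyr), (Vic, 32, Beta), (Vic, 33, Alpha), (Vic, 38, Omega)}
Filtering on role != Orion leaves {(Ada, 17, Lyra), (Ada, 22, Helix), (Ivy, 38, Echo), (Vic, 13, Zephyr), (Vic, 32, Beta), (Vic, 33, Alpha), (Vic, 38, Omega)}.
Projecting to sname, sid: {(Ada, 17), (Ada, 22), (Ivy, 38), (Vic, 13), (Vic, 32), (Vic, 33), (Vic, 38)}

{(Ada, 17), (Ada, 22), (Ivy, 38), (Vic, 13), (Vic, 32), (Vic, 33), (Vic, 38)}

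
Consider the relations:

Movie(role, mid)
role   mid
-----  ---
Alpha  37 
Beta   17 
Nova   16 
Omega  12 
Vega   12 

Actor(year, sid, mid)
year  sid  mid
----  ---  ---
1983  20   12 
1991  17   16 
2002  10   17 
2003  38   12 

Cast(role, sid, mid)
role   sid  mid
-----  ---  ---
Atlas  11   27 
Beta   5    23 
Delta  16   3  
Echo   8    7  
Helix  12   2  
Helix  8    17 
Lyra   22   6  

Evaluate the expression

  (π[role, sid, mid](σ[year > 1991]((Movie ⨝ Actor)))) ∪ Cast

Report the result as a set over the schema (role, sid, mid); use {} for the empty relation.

Movie ⋈ Actor (natural join on mid): {(Beta, 17, 2002, 10), (Nova, 16, 1991, 17), (Omega, 12, 1983, 20), (Omega, 12, 2003, 38), (Vega, 12, 1983, 20), (Vega, 12, 2003, 38)}
Apply σ_{year > 1991}; surviving tuples: {(Beta, 17, 2002, 10), (Omega, 12, 2003, 38), (Vega, 12, 2003, 38)}
π[role, sid, mid]: project onto (role, sid, mid) → {(Beta, 10, 17), (Omega, 38, 12), (Vega, 38, 12)}
Taking the union: {(Atlas, 11, 27), (Beta, 10, 17), (Beta, 5, 23), (Delta, 16, 3), (Echo, 8, 7), (Helix, 12, 2), (Helix, 8, 17), (Lyra, 22, 6), (Omega, 38, 12), (Vega, 38, 12)}

{(Atlas, 11, 27), (Beta, 10, 17), (Beta, 5, 23), (Delta, 16, 3), (Echo, 8, 7), (Helix, 12, 2), (Helix, 8, 17), (Lyra, 22, 6), (Omega, 38, 12), (Vega, 38, 12)}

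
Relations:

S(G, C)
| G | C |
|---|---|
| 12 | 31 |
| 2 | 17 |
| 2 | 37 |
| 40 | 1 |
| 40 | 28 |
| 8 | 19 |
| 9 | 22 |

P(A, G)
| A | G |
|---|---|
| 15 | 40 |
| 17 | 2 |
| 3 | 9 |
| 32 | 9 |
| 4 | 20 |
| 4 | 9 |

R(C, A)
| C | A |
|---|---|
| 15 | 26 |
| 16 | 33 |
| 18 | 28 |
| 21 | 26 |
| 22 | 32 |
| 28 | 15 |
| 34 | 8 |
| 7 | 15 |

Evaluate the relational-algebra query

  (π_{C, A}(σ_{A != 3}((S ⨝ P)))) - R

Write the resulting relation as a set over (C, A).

{(1, 15), (17, 17), (22, 4), (37, 17)}

Natural join on G: {(2, 17, 17), (2, 37, 17), (40, 1, 15), (40, 28, 15), (9, 22, 3), (9, 22, 32), (9, 22, 4)}
Filtering on A != 3 leaves {(2, 17, 17), (2, 37, 17), (40, 1, 15), (40, 28, 15), (9, 22, 32), (9, 22, 4)}.
Projecting to C, A: {(1, 15), (17, 17), (22, 32), (22, 4), (28, 15), (37, 17)}
Taking the difference: {(1, 15), (17, 17), (22, 4), (37, 17)}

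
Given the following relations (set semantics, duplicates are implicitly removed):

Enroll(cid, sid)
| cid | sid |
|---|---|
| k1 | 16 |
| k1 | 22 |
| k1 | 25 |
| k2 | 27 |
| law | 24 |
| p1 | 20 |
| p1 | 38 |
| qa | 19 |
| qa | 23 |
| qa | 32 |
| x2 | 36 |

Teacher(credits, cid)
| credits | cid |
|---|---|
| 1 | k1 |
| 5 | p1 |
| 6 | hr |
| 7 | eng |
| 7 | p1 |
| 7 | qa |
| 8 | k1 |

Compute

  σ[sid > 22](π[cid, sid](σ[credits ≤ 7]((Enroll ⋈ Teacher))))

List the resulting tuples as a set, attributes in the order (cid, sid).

Natural join on cid: {(k1, 16, 1), (k1, 16, 8), (k1, 22, 1), (k1, 22, 8), (k1, 25, 1), (k1, 25, 8), (p1, 20, 5), (p1, 20, 7), (p1, 38, 5), (p1, 38, 7), (qa, 19, 7), (qa, 23, 7), (qa, 32, 7)}
Apply σ_{credits ≤ 7}; surviving tuples: {(k1, 16, 1), (k1, 22, 1), (k1, 25, 1), (p1, 20, 5), (p1, 20, 7), (p1, 38, 5), (p1, 38, 7), (qa, 19, 7), (qa, 23, 7), (qa, 32, 7)}
Projecting to cid, sid (2 duplicate(s) eliminated): {(k1, 16), (k1, 22), (k1, 25), (p1, 20), (p1, 38), (qa, 19), (qa, 23), (qa, 32)}
Apply σ_{sid > 22}; surviving tuples: {(k1, 25), (p1, 38), (qa, 23), (qa, 32)}

{(k1, 25), (p1, 38), (qa, 23), (qa, 32)}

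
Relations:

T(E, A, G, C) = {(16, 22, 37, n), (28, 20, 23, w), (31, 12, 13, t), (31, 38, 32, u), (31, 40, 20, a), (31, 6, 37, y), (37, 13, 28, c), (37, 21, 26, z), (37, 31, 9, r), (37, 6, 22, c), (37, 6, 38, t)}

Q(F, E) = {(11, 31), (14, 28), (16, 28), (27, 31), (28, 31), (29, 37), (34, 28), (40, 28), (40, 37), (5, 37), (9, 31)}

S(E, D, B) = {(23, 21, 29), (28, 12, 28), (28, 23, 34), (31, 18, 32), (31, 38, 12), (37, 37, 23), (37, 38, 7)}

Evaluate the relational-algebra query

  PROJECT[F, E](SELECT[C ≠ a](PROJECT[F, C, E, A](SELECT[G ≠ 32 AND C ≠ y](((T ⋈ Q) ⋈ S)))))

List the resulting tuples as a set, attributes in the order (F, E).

{(11, 31), (14, 28), (16, 28), (27, 31), (28, 31), (29, 37), (34, 28), (40, 28), (40, 37), (5, 37), (9, 31)}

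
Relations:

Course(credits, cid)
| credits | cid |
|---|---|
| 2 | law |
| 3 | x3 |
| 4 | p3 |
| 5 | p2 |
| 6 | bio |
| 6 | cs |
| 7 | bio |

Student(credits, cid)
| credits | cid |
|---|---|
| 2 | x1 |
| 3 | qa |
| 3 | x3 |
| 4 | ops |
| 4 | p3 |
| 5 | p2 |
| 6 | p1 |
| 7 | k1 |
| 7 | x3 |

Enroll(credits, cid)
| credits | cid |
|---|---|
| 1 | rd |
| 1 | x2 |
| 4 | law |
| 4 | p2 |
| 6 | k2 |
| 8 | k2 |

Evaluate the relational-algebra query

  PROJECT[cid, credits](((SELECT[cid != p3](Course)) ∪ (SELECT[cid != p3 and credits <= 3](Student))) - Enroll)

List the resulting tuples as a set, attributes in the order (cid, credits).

{(bio, 6), (bio, 7), (cs, 6), (law, 2), (p2, 5), (qa, 3), (x1, 2), (x3, 3)}

σ[cid != p3]: keep tuples satisfying cid != p3 → {(2, law), (3, x3), (5, p2), (6, bio), (6, cs), (7, bio)}
σ[cid != p3 and credits <= 3]: keep tuples satisfying cid != p3 and credits <= 3 → {(2, x1), (3, qa), (3, x3)}
Set union of the two operands is {(2, law), (2, x1), (3, qa), (3, x3), (5, p2), (6, bio), (6, cs), (7, bio)}.
Set difference of the two operands is {(2, law), (2, x1), (3, qa), (3, x3), (5, p2), (6, bio), (6, cs), (7, bio)}.
Projecting to cid, credits: {(bio, 6), (bio, 7), (cs, 6), (law, 2), (p2, 5), (qa, 3), (x1, 2), (x3, 3)}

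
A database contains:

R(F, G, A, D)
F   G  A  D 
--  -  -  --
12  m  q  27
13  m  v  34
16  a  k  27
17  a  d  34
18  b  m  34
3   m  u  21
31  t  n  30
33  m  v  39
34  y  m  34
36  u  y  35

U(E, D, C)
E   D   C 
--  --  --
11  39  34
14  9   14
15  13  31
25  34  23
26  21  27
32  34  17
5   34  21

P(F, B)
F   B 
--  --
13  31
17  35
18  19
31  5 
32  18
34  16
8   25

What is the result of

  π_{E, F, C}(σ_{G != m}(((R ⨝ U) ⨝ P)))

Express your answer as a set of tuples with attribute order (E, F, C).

{(25, 17, 23), (25, 18, 23), (25, 34, 23), (32, 17, 17), (32, 18, 17), (32, 34, 17), (5, 17, 21), (5, 18, 21), (5, 34, 21)}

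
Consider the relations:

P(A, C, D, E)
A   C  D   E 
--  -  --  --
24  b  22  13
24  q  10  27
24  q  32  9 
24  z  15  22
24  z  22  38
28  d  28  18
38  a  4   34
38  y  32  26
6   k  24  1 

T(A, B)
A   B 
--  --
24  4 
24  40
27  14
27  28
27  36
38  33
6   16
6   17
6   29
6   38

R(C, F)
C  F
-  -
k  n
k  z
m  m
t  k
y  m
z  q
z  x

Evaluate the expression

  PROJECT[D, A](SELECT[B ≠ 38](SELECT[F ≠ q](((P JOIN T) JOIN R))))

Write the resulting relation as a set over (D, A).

{(15, 24), (22, 24), (24, 6), (32, 38)}

Natural join on A: {(24, b, 22, 13, 4), (24, b, 22, 13, 40), (24, q, 10, 27, 4), (24, q, 10, 27, 40), (24, q, 32, 9, 4), (24, q, 32, 9, 40), (24, z, 15, 22, 4), (24, z, 15, 22, 40), (24, z, 22, 38, 4), (24, z, 22, 38, 40), (38, a, 4, 34, 33), (38, y, 32, 26, 33), (6, k, 24, 1, 16), (6, k, 24, 1, 17), (6, k, 24, 1, 29), (6, k, 24, 1, 38)}
Natural join on C: {(24, z, 15, 22, 4, q), (24, z, 15, 22, 4, x), (24, z, 15, 22, 40, q), (24, z, 15, 22, 40, x), (24, z, 22, 38, 4, q), (24, z, 22, 38, 4, x), (24, z, 22, 38, 40, q), (24, z, 22, 38, 40, x), (38, y, 32, 26, 33, m), (6, k, 24, 1, 16, n), (6, k, 24, 1, 16, z), (6, k, 24, 1, 17, n), (6, k, 24, 1, 17, z), (6, k, 24, 1, 29, n), (6, k, 24, 1, 29, z), (6, k, 24, 1, 38, n), (6, k, 24, 1, 38, z)}
σ[F ≠ q]: keep tuples satisfying F ≠ q → {(24, z, 15, 22, 4, x), (24, z, 15, 22, 40, x), (24, z, 22, 38, 4, x), (24, z, 22, 38, 40, x), (38, y, 32, 26, 33, m), (6, k, 24, 1, 16, n), (6, k, 24, 1, 16, z), (6, k, 24, 1, 17, n), (6, k, 24, 1, 17, z), (6, k, 24, 1, 29, n), (6, k, 24, 1, 29, z), (6, k, 24, 1, 38, n), (6, k, 24, 1, 38, z)}
σ[B ≠ 38]: keep tuples satisfying B ≠ 38 → {(24, z, 15, 22, 4, x), (24, z, 15, 22, 40, x), (24, z, 22, 38, 4, x), (24, z, 22, 38, 40, x), (38, y, 32, 26, 33, m), (6, k, 24, 1, 16, n), (6, k, 24, 1, 16, z), (6, k, 24, 1, 17, n), (6, k, 24, 1, 17, z), (6, k, 24, 1, 29, n), (6, k, 24, 1, 29, z)}
π_{D, A} gives {(15, 24), (22, 24), (24, 6), (32, 38)} (7 duplicate(s) eliminated).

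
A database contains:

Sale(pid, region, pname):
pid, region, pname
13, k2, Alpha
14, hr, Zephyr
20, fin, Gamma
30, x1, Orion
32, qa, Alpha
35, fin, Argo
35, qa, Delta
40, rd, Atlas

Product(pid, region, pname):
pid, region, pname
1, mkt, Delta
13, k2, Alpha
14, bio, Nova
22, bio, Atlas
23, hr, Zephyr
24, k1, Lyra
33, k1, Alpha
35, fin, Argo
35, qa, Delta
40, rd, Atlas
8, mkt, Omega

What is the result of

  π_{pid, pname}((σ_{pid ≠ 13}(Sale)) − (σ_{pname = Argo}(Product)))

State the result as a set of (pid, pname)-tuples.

{(14, Zephyr), (20, Gamma), (30, Orion), (32, Alpha), (35, Delta), (40, Atlas)}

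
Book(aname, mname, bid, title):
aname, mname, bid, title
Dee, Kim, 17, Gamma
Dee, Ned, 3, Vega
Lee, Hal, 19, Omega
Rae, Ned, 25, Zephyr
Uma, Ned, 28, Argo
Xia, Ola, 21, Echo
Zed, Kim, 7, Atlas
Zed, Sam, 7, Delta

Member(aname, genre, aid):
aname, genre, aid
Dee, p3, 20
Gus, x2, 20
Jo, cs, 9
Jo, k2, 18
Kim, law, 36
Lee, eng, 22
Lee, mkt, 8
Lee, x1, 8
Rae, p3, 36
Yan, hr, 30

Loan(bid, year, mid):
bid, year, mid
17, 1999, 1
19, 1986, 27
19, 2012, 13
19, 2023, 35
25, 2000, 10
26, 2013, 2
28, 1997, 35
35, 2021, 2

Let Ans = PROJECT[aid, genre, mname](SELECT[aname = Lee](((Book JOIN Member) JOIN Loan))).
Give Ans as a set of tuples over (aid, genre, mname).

Book ⋈ Member (natural join on aname): {(Dee, Kim, 17, Gamma, p3, 20), (Dee, Ned, 3, Vega, p3, 20), (Lee, Hal, 19, Omega, eng, 22), (Lee, Hal, 19, Omega, mkt, 8), (Lee, Hal, 19, Omega, x1, 8), (Rae, Ned, 25, Zephyr, p3, 36)}
(Book JOIN Member) ⋈ Loan (natural join on bid): {(Dee, Kim, 17, Gamma, p3, 20, 1999, 1), (Lee, Hal, 19, Omega, eng, 22, 1986, 27), (Lee, Hal, 19, Omega, eng, 22, 2012, 13), (Lee, Hal, 19, Omega, eng, 22, 2023, 35), (Lee, Hal, 19, Omega, mkt, 8, 1986, 27), (Lee, Hal, 19, Omega, mkt, 8, 2012, 13), (Lee, Hal, 19, Omega, mkt, 8, 2023, 35), (Lee, Hal, 19, Omega, x1, 8, 1986, 27), (Lee, Hal, 19, Omega, x1, 8, 2012, 13), (Lee, Hal, 19, Omega, x1, 8, 2023, 35), (Rae, Ned, 25, Zephyr, p3, 36, 2000, 10)}
Filtering on aname = Lee leaves {(Lee, Hal, 19, Omega, eng, 22, 1986, 27), (Lee, Hal, 19, Omega, eng, 22, 2012, 13), (Lee, Hal, 19, Omega, eng, 22, 2023, 35), (Lee, Hal, 19, Omega, mkt, 8, 1986, 27), (Lee, Hal, 19, Omega, mkt, 8, 2012, 13), (Lee, Hal, 19, Omega, mkt, 8, 2023, 35), (Lee, Hal, 19, Omega, x1, 8, 1986, 27), (Lee, Hal, 19, Omega, x1, 8, 2012, 13), (Lee, Hal, 19, Omega, x1, 8, 2023, 35)}.
π_{aid, genre, mname} gives {(22, eng, Hal), (8, mkt, Hal), (8, x1, Hal)} (6 duplicate(s) eliminated).

{(22, eng, Hal), (8, mkt, Hal), (8, x1, Hal)}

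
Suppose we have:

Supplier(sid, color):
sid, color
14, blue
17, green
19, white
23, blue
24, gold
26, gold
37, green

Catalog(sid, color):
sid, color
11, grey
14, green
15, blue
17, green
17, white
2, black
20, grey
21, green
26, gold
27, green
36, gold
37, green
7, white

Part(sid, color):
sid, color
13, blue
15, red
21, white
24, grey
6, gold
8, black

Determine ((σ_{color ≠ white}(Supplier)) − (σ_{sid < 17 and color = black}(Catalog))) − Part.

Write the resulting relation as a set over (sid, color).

{(14, blue), (17, green), (23, blue), (24, gold), (26, gold), (37, green)}

Selection color ≠ white: {(14, blue), (17, green), (23, blue), (24, gold), (26, gold), (37, green)}
Selection sid < 17 and color = black: {(2, black)}
Difference: {(14, blue), (17, green), (23, blue), (24, gold), (26, gold), (37, green)} with {(2, black)} → {(14, blue), (17, green), (23, blue), (24, gold), (26, gold), (37, green)}
Difference: {(14, blue), (17, green), (23, blue), (24, gold), (26, gold), (37, green)} with {(13, blue), (15, red), (21, white), (24, grey), (6, gold), (8, black)} → {(14, blue), (17, green), (23, blue), (24, gold), (26, gold), (37, green)}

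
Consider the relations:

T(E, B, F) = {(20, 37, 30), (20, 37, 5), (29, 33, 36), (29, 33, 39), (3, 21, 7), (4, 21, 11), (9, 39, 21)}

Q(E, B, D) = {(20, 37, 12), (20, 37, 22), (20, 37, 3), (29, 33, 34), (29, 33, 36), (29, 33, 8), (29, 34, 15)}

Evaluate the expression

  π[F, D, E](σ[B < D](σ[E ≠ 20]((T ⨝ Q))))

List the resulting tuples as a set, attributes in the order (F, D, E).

T ⋈ Q (natural join on E, B): {(20, 37, 30, 12), (20, 37, 30, 22), (20, 37, 30, 3), (20, 37, 5, 12), (20, 37, 5, 22), (20, 37, 5, 3), (29, 33, 36, 34), (29, 33, 36, 36), (29, 33, 36, 8), (29, 33, 39, 34), (29, 33, 39, 36), (29, 33, 39, 8)}
Filtering on E ≠ 20 leaves {(29, 33, 36, 34), (29, 33, 36, 36), (29, 33, 36, 8), (29, 33, 39, 34), (29, 33, 39, 36), (29, 33, 39, 8)}.
Filtering on B < D leaves {(29, 33, 36, 34), (29, 33, 36, 36), (29, 33, 39, 34), (29, 33, 39, 36)}.
π_{F, D, E} gives {(36, 34, 29), (36, 36, 29), (39, 34, 29), (39, 36, 29)}.

{(36, 34, 29), (36, 36, 29), (39, 34, 29), (39, 36, 29)}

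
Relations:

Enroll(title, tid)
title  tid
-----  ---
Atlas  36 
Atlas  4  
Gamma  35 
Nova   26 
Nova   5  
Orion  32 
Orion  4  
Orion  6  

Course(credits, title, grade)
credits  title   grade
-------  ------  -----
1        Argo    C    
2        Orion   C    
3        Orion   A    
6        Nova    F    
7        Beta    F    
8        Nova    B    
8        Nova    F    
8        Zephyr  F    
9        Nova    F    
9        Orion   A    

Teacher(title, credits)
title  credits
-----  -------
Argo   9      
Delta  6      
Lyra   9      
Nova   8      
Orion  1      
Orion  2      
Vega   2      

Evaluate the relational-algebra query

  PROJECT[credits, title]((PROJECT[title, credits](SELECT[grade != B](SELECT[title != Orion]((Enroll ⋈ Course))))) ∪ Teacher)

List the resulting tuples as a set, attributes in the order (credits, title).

Enroll ⋈ Course (natural join on title): {(Nova, 26, 6, F), (Nova, 26, 8, B), (Nova, 26, 8, F), (Nova, 26, 9, F), (Nova, 5, 6, F), (Nova, 5, 8, B), (Nova, 5, 8, F), (Nova, 5, 9, F), (Orion, 32, 2, C), (Orion, 32, 3, A), (Orion, 32, 9, A), (Orion, 4, 2, C), (Orion, 4, 3, A), (Orion, 4, 9, A), (Orion, 6, 2, C), (Orion, 6, 3, A), (Orion, 6, 9, A)}
Apply σ_{title != Orion}; surviving tuples: {(Nova, 26, 6, F), (Nova, 26, 8, B), (Nova, 26, 8, F), (Nova, 26, 9, F), (Nova, 5, 6, F), (Nova, 5, 8, B), (Nova, 5, 8, F), (Nova, 5, 9, F)}
Apply σ_{grade != B}; surviving tuples: {(Nova, 26, 6, F), (Nova, 26, 8, F), (Nova, 26, 9, F), (Nova, 5, 6, F), (Nova, 5, 8, F), (Nova, 5, 9, F)}
π[title, credits]: project onto (title, credits) (3 duplicate(s) eliminated) → {(Nova, 6), (Nova, 8), (Nova, 9)}
Set union of the two operands is {(Argo, 9), (Delta, 6), (Lyra, 9), (Nova, 6), (Nova, 8), (Nova, 9), (Orion, 1), (Orion, 2), (Vega, 2)}.
π[credits, title]: project onto (credits, title) → {(1, Orion), (2, Orion), (2, Vega), (6, Delta), (6, Nova), (8, Nova), (9, Argo), (9, Lyra), (9, Nova)}

{(1, Orion), (2, Orion), (2, Vega), (6, Delta), (6, Nova), (8, Nova), (9, Argo), (9, Lyra), (9, Nova)}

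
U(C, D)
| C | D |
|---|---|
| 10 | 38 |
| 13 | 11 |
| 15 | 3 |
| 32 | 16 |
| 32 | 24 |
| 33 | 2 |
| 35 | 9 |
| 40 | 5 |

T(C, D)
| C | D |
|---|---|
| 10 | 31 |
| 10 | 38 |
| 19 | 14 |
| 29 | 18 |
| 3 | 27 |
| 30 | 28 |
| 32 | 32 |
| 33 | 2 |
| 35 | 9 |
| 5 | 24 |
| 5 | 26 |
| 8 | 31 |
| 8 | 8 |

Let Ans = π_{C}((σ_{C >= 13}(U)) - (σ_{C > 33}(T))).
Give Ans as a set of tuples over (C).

{13, 15, 32, 33, 40}

Apply σ_{C >= 13}; surviving tuples: {(13, 11), (15, 3), (32, 16), (32, 24), (33, 2), (35, 9), (40, 5)}
Apply σ_{C > 33}; surviving tuples: {(35, 9)}
Set difference of the two operands is {(13, 11), (15, 3), (32, 16), (32, 24), (33, 2), (40, 5)}.
Projecting to C (1 duplicate(s) eliminated): {13, 15, 32, 33, 40}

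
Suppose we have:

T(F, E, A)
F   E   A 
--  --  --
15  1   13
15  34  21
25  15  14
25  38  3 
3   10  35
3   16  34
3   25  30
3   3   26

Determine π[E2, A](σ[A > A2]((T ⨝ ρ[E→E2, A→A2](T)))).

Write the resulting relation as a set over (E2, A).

{(1, 21), (16, 35), (25, 34), (25, 35), (3, 30), (3, 34), (3, 35), (38, 14)}

ρ[E→E2, A→A2]: schema becomes (F, E2, A2); tuples unchanged.
T ⋈ ρ[E→E2, A→A2](T) (natural join on F): {(15, 1, 13, 1, 13), (15, 1, 13, 34, 21), (15, 34, 21, 1, 13), (15, 34, 21, 34, 21), (25, 15, 14, 15, 14), (25, 15, 14, 38, 3), (25, 38, 3, 15, 14), (25, 38, 3, 38, 3), (3, 10, 35, 10, 35), (3, 10, 35, 16, 34), (3, 10, 35, 25, 30), (3, 10, 35, 3, 26), (3, 16, 34, 10, 35), (3, 16, 34, 16, 34), (3, 16, 34, 25, 30), (3, 16, 34, 3, 26), (3, 25, 30, 10, 35), (3, 25, 30, 16, 34), (3, 25, 30, 25, 30), (3, 25, 30, 3, 26), (3, 3, 26, 10, 35), (3, 3, 26, 16, 34), (3, 3, 26, 25, 30), (3, 3, 26, 3, 26)}
Apply σ_{A > A2}; surviving tuples: {(15, 34, 21, 1, 13), (25, 15, 14, 38, 3), (3, 10, 35, 16, 34), (3, 10, 35, 25, 30), (3, 10, 35, 3, 26), (3, 16, 34, 25, 30), (3, 16, 34, 3, 26), (3, 25, 30, 3, 26)}
π[E2, A]: project onto (E2, A) → {(1, 21), (16, 35), (25, 34), (25, 35), (3, 30), (3, 34), (3, 35), (38, 14)}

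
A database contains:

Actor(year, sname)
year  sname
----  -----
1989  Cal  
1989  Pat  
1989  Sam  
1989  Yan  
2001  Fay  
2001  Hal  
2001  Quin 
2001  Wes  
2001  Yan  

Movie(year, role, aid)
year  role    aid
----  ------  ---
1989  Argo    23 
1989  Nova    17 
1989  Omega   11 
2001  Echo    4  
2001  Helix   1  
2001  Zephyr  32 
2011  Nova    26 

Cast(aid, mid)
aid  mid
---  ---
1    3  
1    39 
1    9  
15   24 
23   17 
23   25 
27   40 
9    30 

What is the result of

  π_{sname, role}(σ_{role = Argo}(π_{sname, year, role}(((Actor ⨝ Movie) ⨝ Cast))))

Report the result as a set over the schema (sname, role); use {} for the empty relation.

Joining Actor and Movie on year yields {(1989, Cal, Argo, 23), (1989, Cal, Nova, 17), (1989, Cal, Omega, 11), (1989, Pat, Argo, 23), (1989, Pat, Nova, 17), (1989, Pat, Omega, 11), (1989, Sam, Argo, 23), (1989, Sam, Nova, 17), (1989, Sam, Omega, 11), (1989, Yan, Argo, 23), (1989, Yan, Nova, 17), (1989, Yan, Omega, 11), (2001, Fay, Echo, 4), (2001, Fay, Helix, 1), (2001, Fay, Zephyr, 32), (2001, Hal, Echo, 4), (2001, Hal, Helix, 1), (2001, Hal, Zephyr, 32), (2001, Quin, Echo, 4), (2001, Quin, Helix, 1), (2001, Quin, Zephyr, 32), (2001, Wes, Echo, 4), (2001, Wes, Helix, 1), (2001, Wes, Zephyr, 32), (2001, Yan, Echo, 4), (2001, Yan, Helix, 1), (2001, Yan, Zephyr, 32)}.
Joining (Actor ⨝ Movie) and Cast on aid yields {(1989, Cal, Argo, 23, 17), (1989, Cal, Argo, 23, 25), (1989, Pat, Argo, 23, 17), (1989, Pat, Argo, 23, 25), (1989, Sam, Argo, 23, 17), (1989, Sam, Argo, 23, 25), (1989, Yan, Argo, 23, 17), (1989, Yan, Argo, 23, 25), (2001, Fay, Helix, 1, 3), (2001, Fay, Helix, 1, 39), (2001, Fay, Helix, 1, 9), (2001, Hal, Helix, 1, 3), (2001, Hal, Helix, 1, 39), (2001, Hal, Helix, 1, 9), (2001, Quin, Helix, 1, 3), (2001, Quin, Helix, 1, 39), (2001, Quin, Helix, 1, 9), (2001, Wes, Helix, 1, 3), (2001, Wes, Helix, 1, 39), (2001, Wes, Helix, 1, 9), (2001, Yan, Helix, 1, 3), (2001, Yan, Helix, 1, 39), (2001, Yan, Helix, 1, 9)}.
π[sname, year, role]: project onto (sname, year, role) (14 duplicate(s) eliminated) → {(Cal, 1989, Argo), (Fay, 2001, Helix), (Hal, 2001, Helix), (Pat, 1989, Argo), (Quin, 2001, Helix), (Sam, 1989, Argo), (Wes, 2001, Helix), (Yan, 1989, Argo), (Yan, 2001, Helix)}
Selection role = Argo: {(Cal, 1989, Argo), (Pat, 1989, Argo), (Sam, 1989, Argo), (Yan, 1989, Argo)}
π[sname, role]: project onto (sname, role) → {(Cal, Argo), (Pat, Argo), (Sam, Argo), (Yan, Argo)}

{(Cal, Argo), (Pat, Argo), (Sam, Argo), (Yan, Argo)}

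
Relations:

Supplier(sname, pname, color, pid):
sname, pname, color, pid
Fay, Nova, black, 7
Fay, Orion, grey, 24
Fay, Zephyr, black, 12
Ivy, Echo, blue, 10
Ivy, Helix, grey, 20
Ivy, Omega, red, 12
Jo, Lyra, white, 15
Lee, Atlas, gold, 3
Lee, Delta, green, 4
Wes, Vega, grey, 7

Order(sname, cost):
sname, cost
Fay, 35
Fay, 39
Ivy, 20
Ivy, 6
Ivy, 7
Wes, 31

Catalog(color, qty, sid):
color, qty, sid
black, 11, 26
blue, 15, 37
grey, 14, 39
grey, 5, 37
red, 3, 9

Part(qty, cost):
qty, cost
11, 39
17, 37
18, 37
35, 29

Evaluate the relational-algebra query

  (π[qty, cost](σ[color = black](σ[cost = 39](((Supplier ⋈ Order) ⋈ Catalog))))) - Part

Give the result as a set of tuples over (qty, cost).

{}

Natural join on sname: {(Fay, Nova, black, 7, 35), (Fay, Nova, black, 7, 39), (Fay, Orion, grey, 24, 35), (Fay, Orion, grey, 24, 39), (Fay, Zephyr, black, 12, 35), (Fay, Zephyr, black, 12, 39), (Ivy, Echo, blue, 10, 20), (Ivy, Echo, blue, 10, 6), (Ivy, Echo, blue, 10, 7), (Ivy, Helix, grey, 20, 20), (Ivy, Helix, grey, 20, 6), (Ivy, Helix, grey, 20, 7), (Ivy, Omega, red, 12, 20), (Ivy, Omega, red, 12, 6), (Ivy, Omega, red, 12, 7), (Wes, Vega, grey, 7, 31)}
Natural join on color: {(Fay, Nova, black, 7, 35, 11, 26), (Fay, Nova, black, 7, 39, 11, 26), (Fay, Orion, grey, 24, 35, 14, 39), (Fay, Orion, grey, 24, 35, 5, 37), (Fay, Orion, grey, 24, 39, 14, 39), (Fay, Orion, grey, 24, 39, 5, 37), (Fay, Zephyr, black, 12, 35, 11, 26), (Fay, Zephyr, black, 12, 39, 11, 26), (Ivy, Echo, blue, 10, 20, 15, 37), (Ivy, Echo, blue, 10, 6, 15, 37), (Ivy, Echo, blue, 10, 7, 15, 37), (Ivy, Helix, grey, 20, 20, 14, 39), (Ivy, Helix, grey, 20, 20, 5, 37), (Ivy, Helix, grey, 20, 6, 14, 39), (Ivy, Helix, grey, 20, 6, 5, 37), (Ivy, Helix, grey, 20, 7, 14, 39), (Ivy, Helix, grey, 20, 7, 5, 37), (Ivy, Omega, red, 12, 20, 3, 9), (Ivy, Omega, red, 12, 6, 3, 9), (Ivy, Omega, red, 12, 7, 3, 9), (Wes, Vega, grey, 7, 31, 14, 39), (Wes, Vega, grey, 7, 31, 5, 37)}
Apply σ_{cost = 39}; surviving tuples: {(Fay, Nova, black, 7, 39, 11, 26), (Fay, Orion, grey, 24, 39, 14, 39), (Fay, Orion, grey, 24, 39, 5, 37), (Fay, Zephyr, black, 12, 39, 11, 26)}
Apply σ_{color = black}; surviving tuples: {(Fay, Nova, black, 7, 39, 11, 26), (Fay, Zephyr, black, 12, 39, 11, 26)}
π[qty, cost]: project onto (qty, cost) (1 duplicate(s) eliminated) → {(11, 39)}
Difference: {(11, 39)} with {(11, 39), (17, 37), (18, 37), (35, 29)} → {}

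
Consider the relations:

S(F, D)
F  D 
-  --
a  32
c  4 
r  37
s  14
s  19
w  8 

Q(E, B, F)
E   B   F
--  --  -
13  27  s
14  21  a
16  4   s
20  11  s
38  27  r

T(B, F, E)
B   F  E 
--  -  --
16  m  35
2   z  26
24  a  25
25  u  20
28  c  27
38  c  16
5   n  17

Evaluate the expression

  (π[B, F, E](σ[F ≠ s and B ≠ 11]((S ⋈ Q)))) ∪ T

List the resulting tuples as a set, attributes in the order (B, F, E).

Natural join on F: {(a, 32, 14, 21), (r, 37, 38, 27), (s, 14, 13, 27), (s, 14, 16, 4), (s, 14, 20, 11), (s, 19, 13, 27), (s, 19, 16, 4), (s, 19, 20, 11)}
Filtering on F ≠ s and B ≠ 11 leaves {(a, 32, 14, 21), (r, 37, 38, 27)}.
π[B, F, E]: project onto (B, F, E) → {(21, a, 14), (27, r, 38)}
Set union of the two operands is {(16, m, 35), (2, z, 26), (21, a, 14), (24, a, 25), (25, u, 20), (27, r, 38), (28, c, 27), (38, c, 16), (5, n, 17)}.

{(16, m, 35), (2, z, 26), (21, a, 14), (24, a, 25), (25, u, 20), (27, r, 38), (28, c, 27), (38, c, 16), (5, n, 17)}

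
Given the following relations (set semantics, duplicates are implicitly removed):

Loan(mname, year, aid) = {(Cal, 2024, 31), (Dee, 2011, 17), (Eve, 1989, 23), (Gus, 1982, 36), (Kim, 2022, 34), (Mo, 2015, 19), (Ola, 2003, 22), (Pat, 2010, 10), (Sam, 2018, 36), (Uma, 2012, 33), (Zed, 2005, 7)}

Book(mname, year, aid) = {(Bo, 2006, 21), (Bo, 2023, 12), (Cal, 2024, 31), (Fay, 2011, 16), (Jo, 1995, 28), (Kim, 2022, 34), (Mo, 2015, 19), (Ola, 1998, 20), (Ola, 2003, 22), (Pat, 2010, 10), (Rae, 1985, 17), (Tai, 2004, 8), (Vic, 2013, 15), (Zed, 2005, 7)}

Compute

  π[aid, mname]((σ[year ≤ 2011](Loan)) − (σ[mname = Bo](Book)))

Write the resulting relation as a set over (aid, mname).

{(10, Pat), (17, Dee), (22, Ola), (23, Eve), (36, Gus), (7, Zed)}

σ[year ≤ 2011]: keep tuples satisfying year ≤ 2011 → {(Dee, 2011, 17), (Eve, 1989, 23), (Gus, 1982, 36), (Ola, 2003, 22), (Pat, 2010, 10), (Zed, 2005, 7)}
σ[mname = Bo]: keep tuples satisfying mname = Bo → {(Bo, 2006, 21), (Bo, 2023, 12)}
Set difference of the two operands is {(Dee, 2011, 17), (Eve, 1989, 23), (Gus, 1982, 36), (Ola, 2003, 22), (Pat, 2010, 10), (Zed, 2005, 7)}.
π[aid, mname]: project onto (aid, mname) → {(10, Pat), (17, Dee), (22, Ola), (23, Eve), (36, Gus), (7, Zed)}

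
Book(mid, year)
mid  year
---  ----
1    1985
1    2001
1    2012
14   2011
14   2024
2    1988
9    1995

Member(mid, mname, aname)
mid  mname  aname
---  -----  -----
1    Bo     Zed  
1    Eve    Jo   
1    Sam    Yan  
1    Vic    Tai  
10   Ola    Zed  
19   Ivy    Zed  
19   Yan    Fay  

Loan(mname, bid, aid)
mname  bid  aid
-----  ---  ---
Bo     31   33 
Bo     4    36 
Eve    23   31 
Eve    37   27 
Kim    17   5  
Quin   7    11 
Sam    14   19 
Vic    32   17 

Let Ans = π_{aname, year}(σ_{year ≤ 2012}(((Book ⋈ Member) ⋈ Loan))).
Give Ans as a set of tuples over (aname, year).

{(Jo, 1985), (Jo, 2001), (Jo, 2012), (Tai, 1985), (Tai, 2001), (Tai, 2012), (Yan, 1985), (Yan, 2001), (Yan, 2012), (Zed, 1985), (Zed, 2001), (Zed, 2012)}

Joining Book and Member on mid yields {(1, 1985, Bo, Zed), (1, 1985, Eve, Jo), (1, 1985, Sam, Yan), (1, 1985, Vic, Tai), (1, 2001, Bo, Zed), (1, 2001, Eve, Jo), (1, 2001, Sam, Yan), (1, 2001, Vic, Tai), (1, 2012, Bo, Zed), (1, 2012, Eve, Jo), (1, 2012, Sam, Yan), (1, 2012, Vic, Tai)}.
Joining (Book ⋈ Member) and Loan on mname yields {(1, 1985, Bo, Zed, 31, 33), (1, 1985, Bo, Zed, 4, 36), (1, 1985, Eve, Jo, 23, 31), (1, 1985, Eve, Jo, 37, 27), (1, 1985, Sam, Yan, 14, 19), (1, 1985, Vic, Tai, 32, 17), (1, 2001, Bo, Zed, 31, 33), (1, 2001, Bo, Zed, 4, 36), (1, 2001, Eve, Jo, 23, 31), (1, 2001, Eve, Jo, 37, 27), (1, 2001, Sam, Yan, 14, 19), (1, 2001, Vic, Tai, 32, 17), (1, 2012, Bo, Zed, 31, 33), (1, 2012, Bo, Zed, 4, 36), (1, 2012, Eve, Jo, 23, 31), (1, 2012, Eve, Jo, 37, 27), (1, 2012, Sam, Yan, 14, 19), (1, 2012, Vic, Tai, 32, 17)}.
σ[year ≤ 2012]: keep tuples satisfying year ≤ 2012 → {(1, 1985, Bo, Zed, 31, 33), (1, 1985, Bo, Zed, 4, 36), (1, 1985, Eve, Jo, 23, 31), (1, 1985, Eve, Jo, 37, 27), (1, 1985, Sam, Yan, 14, 19), (1, 1985, Vic, Tai, 32, 17), (1, 2001, Bo, Zed, 31, 33), (1, 2001, Bo, Zed, 4, 36), (1, 2001, Eve, Jo, 23, 31), (1, 2001, Eve, Jo, 37, 27), (1, 2001, Sam, Yan, 14, 19), (1, 2001, Vic, Tai, 32, 17), (1, 2012, Bo, Zed, 31, 33), (1, 2012, Bo, Zed, 4, 36), (1, 2012, Eve, Jo, 23, 31), (1, 2012, Eve, Jo, 37, 27), (1, 2012, Sam, Yan, 14, 19), (1, 2012, Vic, Tai, 32, 17)}
Projecting to aname, year (6 duplicate(s) eliminated): {(Jo, 1985), (Jo, 2001), (Jo, 2012), (Tai, 1985), (Tai, 2001), (Tai, 2012), (Yan, 1985), (Yan, 2001), (Yan, 2012), (Zed, 1985), (Zed, 2001), (Zed, 2012)}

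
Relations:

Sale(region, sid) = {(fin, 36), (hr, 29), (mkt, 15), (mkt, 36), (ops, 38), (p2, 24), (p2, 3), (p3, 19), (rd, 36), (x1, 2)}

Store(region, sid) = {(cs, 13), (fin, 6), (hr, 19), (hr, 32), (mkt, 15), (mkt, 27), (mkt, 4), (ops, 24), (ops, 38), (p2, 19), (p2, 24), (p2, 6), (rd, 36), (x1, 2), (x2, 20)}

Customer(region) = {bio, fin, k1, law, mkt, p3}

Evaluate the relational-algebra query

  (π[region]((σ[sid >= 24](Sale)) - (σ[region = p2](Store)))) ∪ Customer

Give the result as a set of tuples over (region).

Selection sid >= 24: {(fin, 36), (hr, 29), (mkt, 36), (ops, 38), (p2, 24), (rd, 36)}
Selection region = p2: {(p2, 19), (p2, 24), (p2, 6)}
Difference: {(fin, 36), (hr, 29), (mkt, 36), (ops, 38), (p2, 24), (rd, 36)} with {(p2, 19), (p2, 24), (p2, 6)} → {(fin, 36), (hr, 29), (mkt, 36), (ops, 38), (rd, 36)}
Projecting to region: {fin, hr, mkt, ops, rd}
Union: {fin, hr, mkt, ops, rd} with {bio, fin, k1, law, mkt, p3} → {bio, fin, hr, k1, law, mkt, ops, p3, rd}

{bio, fin, hr, k1, law, mkt, ops, p3, rd}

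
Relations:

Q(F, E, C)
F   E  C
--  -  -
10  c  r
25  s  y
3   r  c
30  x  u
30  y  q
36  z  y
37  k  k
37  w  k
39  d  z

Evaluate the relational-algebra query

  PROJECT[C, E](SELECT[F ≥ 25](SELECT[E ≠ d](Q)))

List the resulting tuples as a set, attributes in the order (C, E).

σ[E ≠ d]: keep tuples satisfying E ≠ d → {(10, c, r), (25, s, y), (3, r, c), (30, x, u), (30, y, q), (36, z, y), (37, k, k), (37, w, k)}
σ[F ≥ 25]: keep tuples satisfying F ≥ 25 → {(25, s, y), (30, x, u), (30, y, q), (36, z, y), (37, k, k), (37, w, k)}
Keep only column(s) C, E: {(k, k), (k, w), (q, y), (u, x), (y, s), (y, z)}

{(k, k), (k, w), (q, y), (u, x), (y, s), (y, z)}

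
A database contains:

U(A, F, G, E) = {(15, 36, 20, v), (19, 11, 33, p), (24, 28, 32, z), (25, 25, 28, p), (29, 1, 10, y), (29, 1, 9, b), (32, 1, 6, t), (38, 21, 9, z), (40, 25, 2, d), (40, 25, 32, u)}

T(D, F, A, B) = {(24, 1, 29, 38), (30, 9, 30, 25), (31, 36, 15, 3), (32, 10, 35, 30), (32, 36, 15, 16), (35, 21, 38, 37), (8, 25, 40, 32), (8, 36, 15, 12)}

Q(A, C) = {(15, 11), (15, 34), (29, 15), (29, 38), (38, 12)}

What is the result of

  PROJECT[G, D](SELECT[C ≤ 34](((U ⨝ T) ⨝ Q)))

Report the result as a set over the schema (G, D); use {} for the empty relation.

{(10, 24), (20, 31), (20, 32), (20, 8), (9, 24), (9, 35)}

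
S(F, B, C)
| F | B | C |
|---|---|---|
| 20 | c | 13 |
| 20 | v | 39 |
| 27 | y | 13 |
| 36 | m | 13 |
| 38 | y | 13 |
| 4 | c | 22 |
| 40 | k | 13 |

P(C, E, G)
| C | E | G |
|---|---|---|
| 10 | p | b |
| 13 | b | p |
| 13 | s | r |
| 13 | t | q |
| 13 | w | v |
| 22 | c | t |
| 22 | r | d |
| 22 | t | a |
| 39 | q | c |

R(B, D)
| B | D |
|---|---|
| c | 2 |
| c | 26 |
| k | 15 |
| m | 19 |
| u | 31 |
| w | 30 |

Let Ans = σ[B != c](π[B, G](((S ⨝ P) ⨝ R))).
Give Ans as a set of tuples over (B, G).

{(k, p), (k, q), (k, r), (k, v), (m, p), (m, q), (m, r), (m, v)}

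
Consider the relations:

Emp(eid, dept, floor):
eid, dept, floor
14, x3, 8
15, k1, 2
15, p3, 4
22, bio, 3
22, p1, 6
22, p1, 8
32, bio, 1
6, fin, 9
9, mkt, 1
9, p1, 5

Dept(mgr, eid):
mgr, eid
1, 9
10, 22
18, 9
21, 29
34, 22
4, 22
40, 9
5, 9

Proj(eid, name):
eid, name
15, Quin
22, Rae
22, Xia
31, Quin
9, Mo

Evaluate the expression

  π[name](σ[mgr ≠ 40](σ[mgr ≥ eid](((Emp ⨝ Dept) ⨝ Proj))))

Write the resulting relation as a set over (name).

Joining Emp and Dept on eid yields {(22, bio, 3, 10), (22, bio, 3, 34), (22, bio, 3, 4), (22, p1, 6, 10), (22, p1, 6, 34), (22, p1, 6, 4), (22, p1, 8, 10), (22, p1, 8, 34), (22, p1, 8, 4), (9, mkt, 1, 1), (9, mkt, 1, 18), (9, mkt, 1, 40), (9, mkt, 1, 5), (9, p1, 5, 1), (9, p1, 5, 18), (9, p1, 5, 40), (9, p1, 5, 5)}.
Joining (Emp ⨝ Dept) and Proj on eid yields {(22, bio, 3, 10, Rae), (22, bio, 3, 10, Xia), (22, bio, 3, 34, Rae), (22, bio, 3, 34, Xia), (22, bio, 3, 4, Rae), (22, bio, 3, 4, Xia), (22, p1, 6, 10, Rae), (22, p1, 6, 10, Xia), (22, p1, 6, 34, Rae), (22, p1, 6, 34, Xia), (22, p1, 6, 4, Rae), (22, p1, 6, 4, Xia), (22, p1, 8, 10, Rae), (22, p1, 8, 10, Xia), (22, p1, 8, 34, Rae), (22, p1, 8, 34, Xia), (22, p1, 8, 4, Rae), (22, p1, 8, 4, Xia), (9, mkt, 1, 1, Mo), (9, mkt, 1, 18, Mo), (9, mkt, 1, 40, Mo), (9, mkt, 1, 5, Mo), (9, p1, 5, 1, Mo), (9, p1, 5, 18, Mo), (9, p1, 5, 40, Mo), (9, p1, 5, 5, Mo)}.
Apply σ_{mgr ≥ eid}; surviving tuples: {(22, bio, 3, 34, Rae), (22, bio, 3, 34, Xia), (22, p1, 6, 34, Rae), (22, p1, 6, 34, Xia), (22, p1, 8, 34, Rae), (22, p1, 8, 34, Xia), (9, mkt, 1, 18, Mo), (9, mkt, 1, 40, Mo), (9, p1, 5, 18, Mo), (9, p1, 5, 40, Mo)}
Apply σ_{mgr ≠ 40}; surviving tuples: {(22, bio, 3, 34, Rae), (22, bio, 3, 34, Xia), (22, p1, 6, 34, Rae), (22, p1, 6, 34, Xia), (22, p1, 8, 34, Rae), (22, p1, 8, 34, Xia), (9, mkt, 1, 18, Mo), (9, p1, 5, 18, Mo)}
π_{name} gives {Mo, Rae, Xia} (5 duplicate(s) eliminated).

{Mo, Rae, Xia}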